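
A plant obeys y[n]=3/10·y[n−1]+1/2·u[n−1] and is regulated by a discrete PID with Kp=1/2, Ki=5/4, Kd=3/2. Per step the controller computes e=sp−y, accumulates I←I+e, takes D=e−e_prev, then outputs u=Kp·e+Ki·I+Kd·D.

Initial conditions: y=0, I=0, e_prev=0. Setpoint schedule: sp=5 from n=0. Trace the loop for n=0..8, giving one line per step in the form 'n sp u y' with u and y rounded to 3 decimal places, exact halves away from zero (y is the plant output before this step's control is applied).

(exact arithmetic carried between steps; '≈' marks a value shown rounded to 6 d.p. or computed from one; I and e_prev carry over from the previous line; the table rounds u and y to 3 d.p., halves away from zero)
n=0: y=0, sp=5, e=sp−y=5; I=5, D=e−e_prev=5; u=1/2·5+5/4·5+3/2·5=16.25; next y=3/10·0+1/2·16.25=8.125
n=1: y=8.125, sp=5, e=sp−y=-3.125; I=1.875, D=e−e_prev=-8.125; u=1/2·(-3.125)+5/4·1.875+3/2·(-8.125)=-11.40625; next y=3/10·8.125+1/2·(-11.40625)=-3.265625
n=2: y=-3.265625, sp=5, e=sp−y=8.265625; I=10.140625, D=e−e_prev=11.390625; u=1/2·8.265625+5/4·10.140625+3/2·11.390625≈33.894531; next y=3/10·(-3.265625)+1/2·33.894531≈15.967578
n=3: y≈15.967578, sp=5, e=sp−y≈-10.967578; I≈-0.826953, D=e−e_prev≈-19.233203; u=1/2·(-10.967578)+5/4·(-0.826953)+3/2·(-19.233203)≈-35.367285; next y=3/10·15.967578+1/2·(-35.367285)≈-12.893369
n=4: y≈-12.893369, sp=5, e=sp−y≈17.893369; I≈17.066416, D=e−e_prev≈28.860947; u=1/2·17.893369+5/4·17.066416+3/2·28.860947≈73.571125; next y=3/10·(-12.893369)+1/2·73.571125≈32.917552
n=5: y≈32.917552, sp=5, e=sp−y≈-27.917552; I≈-10.851136, D=e−e_prev≈-45.810921; u=1/2·(-27.917552)+5/4·(-10.851136)+3/2·(-45.810921)≈-96.239078; next y=3/10·32.917552+1/2·(-96.239078)≈-38.244273
n=6: y≈-38.244273, sp=5, e=sp−y≈43.244273; I≈32.393137, D=e−e_prev≈71.161825; u=1/2·43.244273+5/4·32.393137+3/2·71.161825≈168.856296; next y=3/10·(-38.244273)+1/2·168.856296≈72.954866
n=7: y≈72.954866, sp=5, e=sp−y≈-67.954866; I≈-35.561729, D=e−e_prev≈-111.199139; u=1/2·(-67.954866)+5/4·(-35.561729)+3/2·(-111.199139)≈-245.228303; next y=3/10·72.954866+1/2·(-245.228303)≈-100.727692
n=8: y≈-100.727692, sp=5, e=sp−y≈105.727692; I≈70.165963, D=e−e_prev≈173.682558; u=1/2·105.727692+5/4·70.165963+3/2·173.682558≈401.095136; next y=3/10·(-100.727692)+1/2·401.095136≈170.329261

0 5 16.250 0.000
1 5 -11.406 8.125
2 5 33.895 -3.266
3 5 -35.367 15.968
4 5 73.571 -12.893
5 5 -96.239 32.918
6 5 168.856 -38.244
7 5 -245.228 72.955
8 5 401.095 -100.728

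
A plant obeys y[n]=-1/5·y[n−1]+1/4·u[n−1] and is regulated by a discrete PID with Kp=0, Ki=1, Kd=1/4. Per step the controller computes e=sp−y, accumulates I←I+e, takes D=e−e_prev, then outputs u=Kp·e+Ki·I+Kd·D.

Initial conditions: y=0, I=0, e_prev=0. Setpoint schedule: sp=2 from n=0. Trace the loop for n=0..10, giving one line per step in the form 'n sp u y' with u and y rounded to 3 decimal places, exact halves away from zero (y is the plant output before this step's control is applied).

(exact arithmetic carried between steps; '≈' marks a value shown rounded to 6 d.p. or computed from one; I and e_prev carry over from the previous line; the table rounds u and y to 3 d.p., halves away from zero)
n=0: y=0, sp=2, e=sp−y=2; I=2, D=e−e_prev=2; u=0·2+1·2+1/4·2=2.5; next y=-1/5·0+1/4·2.5=0.625
n=1: y=0.625, sp=2, e=sp−y=1.375; I=3.375, D=e−e_prev=-0.625; u=0·1.375+1·3.375+1/4·(-0.625)=3.21875; next y=-1/5·0.625+1/4·3.21875≈0.679688
n=2: y≈0.679688, sp=2, e=sp−y≈1.320313; I≈4.695313, D=e−e_prev≈-0.054688; u=0·1.320313+1·4.695313+1/4·(-0.054688)≈4.681641; next y=-1/5·0.679688+1/4·4.681641≈1.034473
n=3: y≈1.034473, sp=2, e=sp−y≈0.965527; I≈5.660840, D=e−e_prev≈-0.354785; u=0·0.965527+1·5.660840+1/4·(-0.354785)≈5.572144; next y=-1/5·1.034473+1/4·5.572144≈1.186141
n=4: y≈1.186141, sp=2, e=sp−y≈0.813859; I≈6.474698, D=e−e_prev≈-0.151669; u=0·0.813859+1·6.474698+1/4·(-0.151669)≈6.436781; next y=-1/5·1.186141+1/4·6.436781≈1.371967
n=5: y≈1.371967, sp=2, e=sp−y≈0.628033; I≈7.102731, D=e−e_prev≈-0.185826; u=0·0.628033+1·7.102731+1/4·(-0.185826)≈7.056275; next y=-1/5·1.371967+1/4·7.056275≈1.489675
n=6: y≈1.489675, sp=2, e=sp−y≈0.510325; I≈7.613056, D=e−e_prev≈-0.117708; u=0·0.510325+1·7.613056+1/4·(-0.117708)≈7.583629; next y=-1/5·1.489675+1/4·7.583629≈1.597972
n=7: y≈1.597972, sp=2, e=sp−y≈0.402028; I≈8.015084, D=e−e_prev≈-0.108297; u=0·0.402028+1·8.015084+1/4·(-0.108297)≈7.988010; next y=-1/5·1.597972+1/4·7.988010≈1.677408
n=8: y≈1.677408, sp=2, e=sp−y≈0.322592; I≈8.337676, D=e−e_prev≈-0.079436; u=0·0.322592+1·8.337676+1/4·(-0.079436)≈8.317817; next y=-1/5·1.677408+1/4·8.317817≈1.743973
n=9: y≈1.743973, sp=2, e=sp−y≈0.256027; I≈8.593703, D=e−e_prev≈-0.066565; u=0·0.256027+1·8.593703+1/4·(-0.066565)≈8.577062; next y=-1/5·1.743973+1/4·8.577062≈1.795471
n=10: y≈1.795471, sp=2, e=sp−y≈0.204529; I≈8.798232, D=e−e_prev≈-0.051498; u=0·0.204529+1·8.798232+1/4·(-0.051498)≈8.785358; next y=-1/5·1.795471+1/4·8.785358≈1.837245

0 2 2.500 0.000
1 2 3.219 0.625
2 2 4.682 0.680
3 2 5.572 1.034
4 2 6.437 1.186
5 2 7.056 1.372
6 2 7.584 1.490
7 2 7.988 1.598
8 2 8.318 1.677
9 2 8.577 1.744
10 2 8.785 1.795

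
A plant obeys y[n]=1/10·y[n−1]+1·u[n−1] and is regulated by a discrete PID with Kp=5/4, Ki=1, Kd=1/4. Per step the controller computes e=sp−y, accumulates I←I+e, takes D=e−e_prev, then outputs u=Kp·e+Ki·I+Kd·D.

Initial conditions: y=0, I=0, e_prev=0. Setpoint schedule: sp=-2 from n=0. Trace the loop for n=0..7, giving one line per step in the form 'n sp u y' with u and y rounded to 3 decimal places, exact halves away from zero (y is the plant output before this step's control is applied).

0 -2 -5.000 0.000
1 -2 6.000 -5.000
2 -2 -18.500 5.500
3 -2 35.250 -17.950
4 -2 -83.175 33.455
5 -2 177.433 -79.830
6 -2 -396.257 169.450
7 -2 866.517 -379.312

(exact arithmetic carried between steps; '≈' marks a value shown rounded to 6 d.p. or computed from one; I and e_prev carry over from the previous line; the table rounds u and y to 3 d.p., halves away from zero)
n=0: y=0, sp=-2, e=sp−y=-2; I=-2, D=e−e_prev=-2; u=5/4·(-2)+1·(-2)+1/4·(-2)=-5; next y=1/10·0+1·(-5)=-5
n=1: y=-5, sp=-2, e=sp−y=3; I=1, D=e−e_prev=5; u=5/4·3+1·1+1/4·5=6; next y=1/10·(-5)+1·6=5.5
n=2: y=5.5, sp=-2, e=sp−y=-7.5; I=-6.5, D=e−e_prev=-10.5; u=5/4·(-7.5)+1·(-6.5)+1/4·(-10.5)=-18.5; next y=1/10·5.5+1·(-18.5)=-17.95
n=3: y=-17.95, sp=-2, e=sp−y=15.95; I=9.45, D=e−e_prev=23.45; u=5/4·15.95+1·9.45+1/4·23.45=35.25; next y=1/10·(-17.95)+1·35.25=33.455
n=4: y=33.455, sp=-2, e=sp−y=-35.455; I=-26.005, D=e−e_prev=-51.405; u=5/4·(-35.455)+1·(-26.005)+1/4·(-51.405)=-83.175; next y=1/10·33.455+1·(-83.175)=-79.8295
n=5: y=-79.8295, sp=-2, e=sp−y=77.8295; I=51.8245, D=e−e_prev=113.2845; u=5/4·77.8295+1·51.8245+1/4·113.2845=177.4325; next y=1/10·(-79.8295)+1·177.4325=169.44955
n=6: y=169.44955, sp=-2, e=sp−y=-171.44955; I=-119.62505, D=e−e_prev=-249.27905; u=5/4·(-171.44955)+1·(-119.62505)+1/4·(-249.27905)=-396.25675; next y=1/10·169.44955+1·(-396.25675)=-379.311795
n=7: y=-379.311795, sp=-2, e=sp−y=377.311795; I=257.686745, D=e−e_prev=548.761345; u=5/4·377.311795+1·257.686745+1/4·548.761345=866.516825; next y=1/10·(-379.311795)+1·866.516825≈828.585646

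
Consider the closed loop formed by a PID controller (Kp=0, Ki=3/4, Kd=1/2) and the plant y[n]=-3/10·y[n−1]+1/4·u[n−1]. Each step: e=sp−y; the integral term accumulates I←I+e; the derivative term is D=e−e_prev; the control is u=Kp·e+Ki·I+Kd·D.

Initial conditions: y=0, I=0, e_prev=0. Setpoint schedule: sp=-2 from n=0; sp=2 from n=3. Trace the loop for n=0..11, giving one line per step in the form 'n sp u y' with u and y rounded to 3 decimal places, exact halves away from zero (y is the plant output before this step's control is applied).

(exact arithmetic carried between steps; '≈' marks a value shown rounded to 6 d.p. or computed from one; I and e_prev carry over from the previous line; the table rounds u and y to 3 d.p., halves away from zero)
n=0: y=0, sp=-2, e=sp−y=-2; I=-2, D=e−e_prev=-2; u=0·(-2)+3/4·(-2)+1/2·(-2)=-2.5; next y=-3/10·0+1/4·(-2.5)=-0.625
n=1: y=-0.625, sp=-2, e=sp−y=-1.375; I=-3.375, D=e−e_prev=0.625; u=0·(-1.375)+3/4·(-3.375)+1/2·0.625=-2.21875; next y=-3/10·(-0.625)+1/4·(-2.21875)≈-0.367188
n=2: y≈-0.367188, sp=-2, e=sp−y≈-1.632813; I≈-5.007813, D=e−e_prev≈-0.257813; u=0·(-1.632813)+3/4·(-5.007813)+1/2·(-0.257813)≈-3.884766; next y=-3/10·(-0.367188)+1/4·(-3.884766)≈-0.861035
n=3: y≈-0.861035, sp=2, e=sp−y≈2.861035; I≈-2.146777, D=e−e_prev≈4.493848; u=0·2.861035+3/4·(-2.146777)+1/2·4.493848≈0.636841; next y=-3/10·(-0.861035)+1/4·0.636841≈0.417521
n=4: y≈0.417521, sp=2, e=sp−y≈1.582479; I≈-0.564298, D=e−e_prev≈-1.278556; u=0·1.582479+3/4·(-0.564298)+1/2·(-1.278556)≈-1.062502; next y=-3/10·0.417521+1/4·(-1.062502)≈-0.390882
n=5: y≈-0.390882, sp=2, e=sp−y≈2.390882; I≈1.826584, D=e−e_prev≈0.808402; u=0·2.390882+3/4·1.826584+1/2·0.808402≈1.774139; next y=-3/10·(-0.390882)+1/4·1.774139≈0.560799
n=6: y≈0.560799, sp=2, e=sp−y≈1.439201; I≈3.265784, D=e−e_prev≈-0.951681; u=0·1.439201+3/4·3.265784+1/2·(-0.951681)≈1.973498; next y=-3/10·0.560799+1/4·1.973498≈0.325135
n=7: y≈0.325135, sp=2, e=sp−y≈1.674865; I≈4.940650, D=e−e_prev≈0.235664; u=0·1.674865+3/4·4.940650+1/2·0.235664≈3.823319; next y=-3/10·0.325135+1/4·3.823319≈0.858289
n=8: y≈0.858289, sp=2, e=sp−y≈1.141711; I≈6.082360, D=e−e_prev≈-0.533155; u=0·1.141711+3/4·6.082360+1/2·(-0.533155)≈4.295193; next y=-3/10·0.858289+1/4·4.295193≈0.816311
n=9: y≈0.816311, sp=2, e=sp−y≈1.183689; I≈7.266049, D=e−e_prev≈0.041978; u=0·1.183689+3/4·7.266049+1/2·0.041978≈5.470526; next y=-3/10·0.816311+1/4·5.470526≈1.122738
n=10: y≈1.122738, sp=2, e=sp−y≈0.877262; I≈8.143311, D=e−e_prev≈-0.306427; u=0·0.877262+3/4·8.143311+1/2·(-0.306427)≈5.954270; next y=-3/10·1.122738+1/4·5.954270≈1.151746
n=11: y≈1.151746, sp=2, e=sp−y≈0.848254; I≈8.991565, D=e−e_prev≈-0.029008; u=0·0.848254+3/4·8.991565+1/2·(-0.029008)≈6.729170; next y=-3/10·1.151746+1/4·6.729170≈1.336769

0 -2 -2.500 0.000
1 -2 -2.219 -0.625
2 -2 -3.885 -0.367
3 2 0.637 -0.861
4 2 -1.063 0.418
5 2 1.774 -0.391
6 2 1.973 0.561
7 2 3.823 0.325
8 2 4.295 0.858
9 2 5.471 0.816
10 2 5.954 1.123
11 2 6.729 1.152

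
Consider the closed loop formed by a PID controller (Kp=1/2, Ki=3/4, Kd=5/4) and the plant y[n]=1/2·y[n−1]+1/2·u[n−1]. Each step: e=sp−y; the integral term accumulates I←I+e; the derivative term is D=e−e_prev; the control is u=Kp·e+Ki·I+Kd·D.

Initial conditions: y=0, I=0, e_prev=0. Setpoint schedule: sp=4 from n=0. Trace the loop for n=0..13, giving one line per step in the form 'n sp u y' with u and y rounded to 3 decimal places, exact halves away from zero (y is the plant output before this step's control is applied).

(exact arithmetic carried between steps; '≈' marks a value shown rounded to 6 d.p. or computed from one; I and e_prev carry over from the previous line; the table rounds u and y to 3 d.p., halves away from zero)
n=0: y=0, sp=4, e=sp−y=4; I=4, D=e−e_prev=4; u=1/2·4+3/4·4+5/4·4=10; next y=1/2·0+1/2·10=5
n=1: y=5, sp=4, e=sp−y=-1; I=3, D=e−e_prev=-5; u=1/2·(-1)+3/4·3+5/4·(-5)=-4.5; next y=1/2·5+1/2·(-4.5)=0.25
n=2: y=0.25, sp=4, e=sp−y=3.75; I=6.75, D=e−e_prev=4.75; u=1/2·3.75+3/4·6.75+5/4·4.75=12.875; next y=1/2·0.25+1/2·12.875=6.5625
n=3: y=6.5625, sp=4, e=sp−y=-2.5625; I=4.1875, D=e−e_prev=-6.3125; u=1/2·(-2.5625)+3/4·4.1875+5/4·(-6.3125)=-6.03125; next y=1/2·6.5625+1/2·(-6.03125)=0.265625
n=4: y=0.265625, sp=4, e=sp−y=3.734375; I=7.921875, D=e−e_prev=6.296875; u=1/2·3.734375+3/4·7.921875+5/4·6.296875≈15.679688; next y=1/2·0.265625+1/2·15.679688≈7.972656
n=5: y≈7.972656, sp=4, e=sp−y≈-3.972656; I≈3.949219, D=e−e_prev≈-7.707031; u=1/2·(-3.972656)+3/4·3.949219+5/4·(-7.707031)≈-8.658203; next y=1/2·7.972656+1/2·(-8.658203)≈-0.342773
n=6: y≈-0.342773, sp=4, e=sp−y≈4.342773; I≈8.291992, D=e−e_prev≈8.315430; u=1/2·4.342773+3/4·8.291992+5/4·8.315430≈18.784668; next y=1/2·(-0.342773)+1/2·18.784668≈9.220947
n=7: y≈9.220947, sp=4, e=sp−y≈-5.220947; I≈3.071045, D=e−e_prev≈-9.563721; u=1/2·(-5.220947)+3/4·3.071045+5/4·(-9.563721)≈-12.261841; next y=1/2·9.220947+1/2·(-12.261841)≈-1.520447
n=8: y≈-1.520447, sp=4, e=sp−y≈5.520447; I≈8.591492, D=e−e_prev≈10.741394; u=1/2·5.520447+3/4·8.591492+5/4·10.741394≈22.630585; next y=1/2·(-1.520447)+1/2·22.630585≈10.555069
n=9: y≈10.555069, sp=4, e=sp−y≈-6.555069; I≈2.036423, D=e−e_prev≈-12.075516; u=1/2·(-6.555069)+3/4·2.036423+5/4·(-12.075516)≈-16.844612; next y=1/2·10.555069+1/2·(-16.844612)≈-3.144772
n=10: y≈-3.144772, sp=4, e=sp−y≈7.144772; I≈9.181194, D=e−e_prev≈13.699841; u=1/2·7.144772+3/4·9.181194+5/4·13.699841≈27.583082; next y=1/2·(-3.144772)+1/2·27.583082≈12.219155
n=11: y≈12.219155, sp=4, e=sp−y≈-8.219155; I≈0.962039, D=e−e_prev≈-15.363927; u=1/2·(-8.219155)+3/4·0.962039+5/4·(-15.363927)≈-22.592957; next y=1/2·12.219155+1/2·(-22.592957)≈-5.186901
n=12: y≈-5.186901, sp=4, e=sp−y≈9.186901; I≈10.148940, D=e−e_prev≈17.406056; u=1/2·9.186901+3/4·10.148940+5/4·17.406056≈33.962726; next y=1/2·(-5.186901)+1/2·33.962726≈14.387912
n=13: y≈14.387912, sp=4, e=sp−y≈-10.387912; I≈-0.238972, D=e−e_prev≈-19.574813; u=1/2·(-10.387912)+3/4·(-0.238972)+5/4·(-19.574813)≈-29.841702; next y=1/2·14.387912+1/2·(-29.841702)≈-7.726895

0 4 10.000 0.000
1 4 -4.500 5.000
2 4 12.875 0.250
3 4 -6.031 6.563
4 4 15.680 0.266
5 4 -8.658 7.973
6 4 18.785 -0.343
7 4 -12.262 9.221
8 4 22.631 -1.520
9 4 -16.845 10.555
10 4 27.583 -3.145
11 4 -22.593 12.219
12 4 33.963 -5.187
13 4 -29.842 14.388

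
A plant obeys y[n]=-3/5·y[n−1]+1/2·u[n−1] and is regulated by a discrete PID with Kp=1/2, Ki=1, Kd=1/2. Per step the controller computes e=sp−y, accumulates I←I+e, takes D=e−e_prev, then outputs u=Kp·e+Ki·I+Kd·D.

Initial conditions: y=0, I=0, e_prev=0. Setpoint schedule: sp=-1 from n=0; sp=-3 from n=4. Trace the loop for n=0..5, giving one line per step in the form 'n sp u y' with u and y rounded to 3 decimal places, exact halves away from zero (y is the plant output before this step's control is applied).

(exact arithmetic carried between steps; '≈' marks a value shown rounded to 6 d.p. or computed from one; I and e_prev carry over from the previous line; the table rounds u and y to 3 d.p., halves away from zero)
n=0: y=0, sp=-1, e=sp−y=-1; I=-1, D=e−e_prev=-1; u=1/2·(-1)+1·(-1)+1/2·(-1)=-2; next y=-3/5·0+1/2·(-2)=-1
n=1: y=-1, sp=-1, e=sp−y=0; I=-1, D=e−e_prev=1; u=1/2·0+1·(-1)+1/2·1=-0.5; next y=-3/5·(-1)+1/2·(-0.5)=0.35
n=2: y=0.35, sp=-1, e=sp−y=-1.35; I=-2.35, D=e−e_prev=-1.35; u=1/2·(-1.35)+1·(-2.35)+1/2·(-1.35)=-3.7; next y=-3/5·0.35+1/2·(-3.7)=-2.06
n=3: y=-2.06, sp=-1, e=sp−y=1.06; I=-1.29, D=e−e_prev=2.41; u=1/2·1.06+1·(-1.29)+1/2·2.41=0.445; next y=-3/5·(-2.06)+1/2·0.445=1.4585
n=4: y=1.4585, sp=-3, e=sp−y=-4.4585; I=-5.7485, D=e−e_prev=-5.5185; u=1/2·(-4.4585)+1·(-5.7485)+1/2·(-5.5185)=-10.737; next y=-3/5·1.4585+1/2·(-10.737)=-6.2436
n=5: y=-6.2436, sp=-3, e=sp−y=3.2436; I=-2.5049, D=e−e_prev=7.7021; u=1/2·3.2436+1·(-2.5049)+1/2·7.7021=2.96795; next y=-3/5·(-6.2436)+1/2·2.96795=5.230135

0 -1 -2.000 0.000
1 -1 -0.500 -1.000
2 -1 -3.700 0.350
3 -1 0.445 -2.060
4 -3 -10.737 1.459
5 -3 2.968 -6.244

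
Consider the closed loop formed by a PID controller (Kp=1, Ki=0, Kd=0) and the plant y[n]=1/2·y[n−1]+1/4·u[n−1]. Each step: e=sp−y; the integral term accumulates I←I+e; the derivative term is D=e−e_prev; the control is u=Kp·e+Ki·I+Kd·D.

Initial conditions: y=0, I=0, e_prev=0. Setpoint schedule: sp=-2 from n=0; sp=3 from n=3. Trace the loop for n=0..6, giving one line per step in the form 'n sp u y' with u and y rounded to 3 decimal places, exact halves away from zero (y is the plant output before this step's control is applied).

(exact arithmetic carried between steps; '≈' marks a value shown rounded to 6 d.p. or computed from one; I and e_prev carry over from the previous line; the table rounds u and y to 3 d.p., halves away from zero)
n=0: y=0, sp=-2, e=sp−y=-2; I=-2, D=e−e_prev=-2; u=1·(-2)+0·(-2)+0·(-2)=-2; next y=1/2·0+1/4·(-2)=-0.5
n=1: y=-0.5, sp=-2, e=sp−y=-1.5; I=-3.5, D=e−e_prev=0.5; u=1·(-1.5)+0·(-3.5)+0·0.5=-1.5; next y=1/2·(-0.5)+1/4·(-1.5)=-0.625
n=2: y=-0.625, sp=-2, e=sp−y=-1.375; I=-4.875, D=e−e_prev=0.125; u=1·(-1.375)+0·(-4.875)+0·0.125=-1.375; next y=1/2·(-0.625)+1/4·(-1.375)=-0.65625
n=3: y=-0.65625, sp=3, e=sp−y=3.65625; I=-1.21875, D=e−e_prev=5.03125; u=1·3.65625+0·(-1.21875)+0·5.03125=3.65625; next y=1/2·(-0.65625)+1/4·3.65625≈0.585938
n=4: y≈0.585938, sp=3, e=sp−y≈2.414063; I≈1.195313, D=e−e_prev≈-1.242188; u=1·2.414063+0·1.195313+0·(-1.242188)≈2.414063; next y=1/2·0.585938+1/4·2.414063≈0.896484
n=5: y≈0.896484, sp=3, e=sp−y≈2.103516; I≈3.298828, D=e−e_prev≈-0.310547; u=1·2.103516+0·3.298828+0·(-0.310547)≈2.103516; next y=1/2·0.896484+1/4·2.103516≈0.974121
n=6: y≈0.974121, sp=3, e=sp−y≈2.025879; I≈5.324707, D=e−e_prev≈-0.077637; u=1·2.025879+0·5.324707+0·(-0.077637)≈2.025879; next y=1/2·0.974121+1/4·2.025879≈0.993530

0 -2 -2.000 0.000
1 -2 -1.500 -0.500
2 -2 -1.375 -0.625
3 3 3.656 -0.656
4 3 2.414 0.586
5 3 2.104 0.896
6 3 2.026 0.974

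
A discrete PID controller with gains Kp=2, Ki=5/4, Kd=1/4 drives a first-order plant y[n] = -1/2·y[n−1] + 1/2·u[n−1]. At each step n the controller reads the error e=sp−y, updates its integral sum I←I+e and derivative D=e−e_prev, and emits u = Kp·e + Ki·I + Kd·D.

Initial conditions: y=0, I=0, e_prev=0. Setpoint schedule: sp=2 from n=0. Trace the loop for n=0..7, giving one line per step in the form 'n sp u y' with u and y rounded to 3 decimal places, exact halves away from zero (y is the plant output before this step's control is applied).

0 2 7.000 0.000
1 2 -3.250 3.500
2 2 19.813 -3.375
3 2 -27.578 11.594
4 2 73.301 -19.586
5 2 -138.614 46.443
6 2 308.741 -92.529
7 2 -633.914 200.635

(exact arithmetic carried between steps; '≈' marks a value shown rounded to 6 d.p. or computed from one; I and e_prev carry over from the previous line; the table rounds u and y to 3 d.p., halves away from zero)
n=0: y=0, sp=2, e=sp−y=2; I=2, D=e−e_prev=2; u=2·2+5/4·2+1/4·2=7; next y=-1/2·0+1/2·7=3.5
n=1: y=3.5, sp=2, e=sp−y=-1.5; I=0.5, D=e−e_prev=-3.5; u=2·(-1.5)+5/4·0.5+1/4·(-3.5)=-3.25; next y=-1/2·3.5+1/2·(-3.25)=-3.375
n=2: y=-3.375, sp=2, e=sp−y=5.375; I=5.875, D=e−e_prev=6.875; u=2·5.375+5/4·5.875+1/4·6.875=19.8125; next y=-1/2·(-3.375)+1/2·19.8125=11.59375
n=3: y=11.59375, sp=2, e=sp−y=-9.59375; I=-3.71875, D=e−e_prev=-14.96875; u=2·(-9.59375)+5/4·(-3.71875)+1/4·(-14.96875)=-27.578125; next y=-1/2·11.59375+1/2·(-27.578125)≈-19.585938
n=4: y≈-19.585938, sp=2, e=sp−y≈21.585938; I≈17.867188, D=e−e_prev≈31.179688; u=2·21.585938+5/4·17.867188+1/4·31.179688≈73.300781; next y=-1/2·(-19.585938)+1/2·73.300781≈46.443359
n=5: y≈46.443359, sp=2, e=sp−y≈-44.443359; I≈-26.576172, D=e−e_prev≈-66.029297; u=2·(-44.443359)+5/4·(-26.576172)+1/4·(-66.029297)≈-138.614258; next y=-1/2·46.443359+1/2·(-138.614258)≈-92.528809
n=6: y≈-92.528809, sp=2, e=sp−y≈94.528809; I≈67.952637, D=e−e_prev≈138.972168; u=2·94.528809+5/4·67.952637+1/4·138.972168≈308.741455; next y=-1/2·(-92.528809)+1/2·308.741455≈200.635132
n=7: y≈200.635132, sp=2, e=sp−y≈-198.635132; I≈-130.682495, D=e−e_prev≈-293.163940; u=2·(-198.635132)+5/4·(-130.682495)+1/4·(-293.163940)≈-633.914368; next y=-1/2·200.635132+1/2·(-633.914368)≈-417.274750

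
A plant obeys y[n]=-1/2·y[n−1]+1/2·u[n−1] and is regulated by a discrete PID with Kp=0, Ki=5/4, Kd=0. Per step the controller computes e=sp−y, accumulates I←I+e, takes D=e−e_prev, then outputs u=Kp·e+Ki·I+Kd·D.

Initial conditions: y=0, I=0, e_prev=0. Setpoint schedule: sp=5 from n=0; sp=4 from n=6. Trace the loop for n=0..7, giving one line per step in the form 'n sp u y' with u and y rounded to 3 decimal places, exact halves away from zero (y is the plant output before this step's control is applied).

0 5 6.250 0.000
1 5 8.594 3.125
2 5 11.426 2.734
3 5 12.244 4.346
4 5 13.557 3.949
5 5 13.802 4.804
6 4 13.178 4.499
7 4 12.754 4.340

(exact arithmetic carried between steps; '≈' marks a value shown rounded to 6 d.p. or computed from one; I and e_prev carry over from the previous line; the table rounds u and y to 3 d.p., halves away from zero)
n=0: y=0, sp=5, e=sp−y=5; I=5, D=e−e_prev=5; u=0·5+5/4·5+0·5=6.25; next y=-1/2·0+1/2·6.25=3.125
n=1: y=3.125, sp=5, e=sp−y=1.875; I=6.875, D=e−e_prev=-3.125; u=0·1.875+5/4·6.875+0·(-3.125)=8.59375; next y=-1/2·3.125+1/2·8.59375=2.734375
n=2: y=2.734375, sp=5, e=sp−y=2.265625; I=9.140625, D=e−e_prev=0.390625; u=0·2.265625+5/4·9.140625+0·0.390625≈11.425781; next y=-1/2·2.734375+1/2·11.425781≈4.345703
n=3: y≈4.345703, sp=5, e=sp−y≈0.654297; I≈9.794922, D=e−e_prev≈-1.611328; u=0·0.654297+5/4·9.794922+0·(-1.611328)≈12.243652; next y=-1/2·4.345703+1/2·12.243652≈3.948975
n=4: y≈3.948975, sp=5, e=sp−y≈1.051025; I≈10.845947, D=e−e_prev≈0.396729; u=0·1.051025+5/4·10.845947+0·0.396729≈13.557434; next y=-1/2·3.948975+1/2·13.557434≈4.804230
n=5: y≈4.804230, sp=5, e=sp−y≈0.195770; I≈11.041718, D=e−e_prev≈-0.855255; u=0·0.195770+5/4·11.041718+0·(-0.855255)≈13.802147; next y=-1/2·4.804230+1/2·13.802147≈4.498959
n=6: y≈4.498959, sp=4, e=sp−y≈-0.498959; I≈10.542759, D=e−e_prev≈-0.694729; u=0·(-0.498959)+5/4·10.542759+0·(-0.694729)≈13.178449; next y=-1/2·4.498959+1/2·13.178449≈4.339745
n=7: y≈4.339745, sp=4, e=sp−y≈-0.339745; I≈10.203014, D=e−e_prev≈0.159214; u=0·(-0.339745)+5/4·10.203014+0·0.159214≈12.753767; next y=-1/2·4.339745+1/2·12.753767≈4.207011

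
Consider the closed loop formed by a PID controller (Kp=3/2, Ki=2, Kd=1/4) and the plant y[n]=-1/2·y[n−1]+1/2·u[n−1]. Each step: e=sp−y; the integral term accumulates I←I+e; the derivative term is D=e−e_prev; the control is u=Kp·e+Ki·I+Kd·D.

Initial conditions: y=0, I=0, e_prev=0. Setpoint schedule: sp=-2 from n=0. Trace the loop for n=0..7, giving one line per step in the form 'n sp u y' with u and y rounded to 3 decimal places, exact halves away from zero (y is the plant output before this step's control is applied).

(exact arithmetic carried between steps; '≈' marks a value shown rounded to 6 d.p. or computed from one; I and e_prev carry over from the previous line; the table rounds u and y to 3 d.p., halves away from zero)
n=0: y=0, sp=-2, e=sp−y=-2; I=-2, D=e−e_prev=-2; u=3/2·(-2)+2·(-2)+1/4·(-2)=-7.5; next y=-1/2·0+1/2·(-7.5)=-3.75
n=1: y=-3.75, sp=-2, e=sp−y=1.75; I=-0.25, D=e−e_prev=3.75; u=3/2·1.75+2·(-0.25)+1/4·3.75=3.0625; next y=-1/2·(-3.75)+1/2·3.0625=3.40625
n=2: y=3.40625, sp=-2, e=sp−y=-5.40625; I=-5.65625, D=e−e_prev=-7.15625; u=3/2·(-5.40625)+2·(-5.65625)+1/4·(-7.15625)≈-21.210938; next y=-1/2·3.40625+1/2·(-21.210938)≈-12.308594
n=3: y≈-12.308594, sp=-2, e=sp−y≈10.308594; I≈4.652344, D=e−e_prev≈15.714844; u=3/2·10.308594+2·4.652344+1/4·15.714844≈28.696289; next y=-1/2·(-12.308594)+1/2·28.696289≈20.502441
n=4: y≈20.502441, sp=-2, e=sp−y≈-22.502441; I≈-17.850098, D=e−e_prev≈-32.811035; u=3/2·(-22.502441)+2·(-17.850098)+1/4·(-32.811035)≈-77.656616; next y=-1/2·20.502441+1/2·(-77.656616)≈-49.079529
n=5: y≈-49.079529, sp=-2, e=sp−y≈47.079529; I≈29.229431, D=e−e_prev≈69.581970; u=3/2·47.079529+2·29.229431+1/4·69.581970≈146.473648; next y=-1/2·(-49.079529)+1/2·146.473648≈97.776588
n=6: y≈97.776588, sp=-2, e=sp−y≈-99.776588; I≈-70.547157, D=e−e_prev≈-146.856117; u=3/2·(-99.776588)+2·(-70.547157)+1/4·(-146.856117)≈-327.473227; next y=-1/2·97.776588+1/2·(-327.473227)≈-212.624907
n=7: y≈-212.624907, sp=-2, e=sp−y≈210.624907; I≈140.077750, D=e−e_prev≈310.401496; u=3/2·210.624907+2·140.077750+1/4·310.401496≈673.693236; next y=-1/2·(-212.624907)+1/2·673.693236≈443.159072

0 -2 -7.500 0.000
1 -2 3.063 -3.750
2 -2 -21.211 3.406
3 -2 28.696 -12.309
4 -2 -77.657 20.502
5 -2 146.474 -49.080
6 -2 -327.473 97.777
7 -2 673.693 -212.625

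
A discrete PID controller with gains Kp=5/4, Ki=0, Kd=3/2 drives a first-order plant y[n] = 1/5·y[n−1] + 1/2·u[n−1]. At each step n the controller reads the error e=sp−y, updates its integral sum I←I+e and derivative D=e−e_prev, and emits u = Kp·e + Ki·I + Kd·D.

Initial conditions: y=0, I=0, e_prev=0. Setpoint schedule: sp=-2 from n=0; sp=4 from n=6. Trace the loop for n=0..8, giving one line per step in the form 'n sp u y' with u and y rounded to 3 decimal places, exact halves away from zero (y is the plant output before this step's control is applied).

0 -2 -5.500 0.000
1 -2 5.063 -2.750
2 -2 -12.073 1.981
3 -2 15.983 -5.640
4 -2 -29.835 6.863
5 -2 45.044 -13.545
6 4 -60.803 19.813
7 4 107.426 -26.439
8 4 -167.828 48.425

(exact arithmetic carried between steps; '≈' marks a value shown rounded to 6 d.p. or computed from one; I and e_prev carry over from the previous line; the table rounds u and y to 3 d.p., halves away from zero)
n=0: y=0, sp=-2, e=sp−y=-2; I=-2, D=e−e_prev=-2; u=5/4·(-2)+0·(-2)+3/2·(-2)=-5.5; next y=1/5·0+1/2·(-5.5)=-2.75
n=1: y=-2.75, sp=-2, e=sp−y=0.75; I=-1.25, D=e−e_prev=2.75; u=5/4·0.75+0·(-1.25)+3/2·2.75=5.0625; next y=1/5·(-2.75)+1/2·5.0625=1.98125
n=2: y=1.98125, sp=-2, e=sp−y=-3.98125; I=-5.23125, D=e−e_prev=-4.73125; u=5/4·(-3.98125)+0·(-5.23125)+3/2·(-4.73125)≈-12.073438; next y=1/5·1.98125+1/2·(-12.073438)≈-5.640469
n=3: y≈-5.640469, sp=-2, e=sp−y≈3.640469; I≈-1.590781, D=e−e_prev≈7.621719; u=5/4·3.640469+0·(-1.590781)+3/2·7.621719≈15.983164; next y=1/5·(-5.640469)+1/2·15.983164≈6.863488
n=4: y≈6.863488, sp=-2, e=sp−y≈-8.863488; I≈-10.454270, D=e−e_prev≈-12.503957; u=5/4·(-8.863488)+0·(-10.454270)+3/2·(-12.503957)≈-29.835296; next y=1/5·6.863488+1/2·(-29.835296)≈-13.544950
n=5: y≈-13.544950, sp=-2, e=sp−y≈11.544950; I≈1.090681, D=e−e_prev≈20.408439; u=5/4·11.544950+0·1.090681+3/2·20.408439≈45.043846; next y=1/5·(-13.544950)+1/2·45.043846≈19.812933
n=6: y≈19.812933, sp=4, e=sp−y≈-15.812933; I≈-14.722252, D=e−e_prev≈-27.357883; u=5/4·(-15.812933)+0·(-14.722252)+3/2·(-27.357883)≈-60.802991; next y=1/5·19.812933+1/2·(-60.802991)≈-26.438909
n=7: y≈-26.438909, sp=4, e=sp−y≈30.438909; I≈15.716657, D=e−e_prev≈46.251842; u=5/4·30.438909+0·15.716657+3/2·46.251842≈107.426398; next y=1/5·(-26.438909)+1/2·107.426398≈48.425417
n=8: y≈48.425417, sp=4, e=sp−y≈-44.425417; I≈-28.708761, D=e−e_prev≈-74.864326; u=5/4·(-44.425417)+0·(-28.708761)+3/2·(-74.864326)≈-167.828261; next y=1/5·48.425417+1/2·(-167.828261)≈-74.229047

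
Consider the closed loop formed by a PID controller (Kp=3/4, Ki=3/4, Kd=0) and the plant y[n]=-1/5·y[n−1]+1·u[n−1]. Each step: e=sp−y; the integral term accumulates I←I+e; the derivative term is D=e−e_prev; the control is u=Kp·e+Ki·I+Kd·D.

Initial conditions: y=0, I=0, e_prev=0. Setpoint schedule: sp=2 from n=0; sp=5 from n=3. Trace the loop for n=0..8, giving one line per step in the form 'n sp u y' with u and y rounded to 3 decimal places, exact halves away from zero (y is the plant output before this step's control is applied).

(exact arithmetic carried between steps; '≈' marks a value shown rounded to 6 d.p. or computed from one; I and e_prev carry over from the previous line; the table rounds u and y to 3 d.p., halves away from zero)
n=0: y=0, sp=2, e=sp−y=2; I=2, D=e−e_prev=2; u=3/4·2+3/4·2+0·2=3; next y=-1/5·0+1·3=3
n=1: y=3, sp=2, e=sp−y=-1; I=1, D=e−e_prev=-3; u=3/4·(-1)+3/4·1+0·(-3)=0; next y=-1/5·3+1·0=-0.6
n=2: y=-0.6, sp=2, e=sp−y=2.6; I=3.6, D=e−e_prev=3.6; u=3/4·2.6+3/4·3.6+0·3.6=4.65; next y=-1/5·(-0.6)+1·4.65=4.77
n=3: y=4.77, sp=5, e=sp−y=0.23; I=3.83, D=e−e_prev=-2.37; u=3/4·0.23+3/4·3.83+0·(-2.37)=3.045; next y=-1/5·4.77+1·3.045=2.091
n=4: y=2.091, sp=5, e=sp−y=2.909; I=6.739, D=e−e_prev=2.679; u=3/4·2.909+3/4·6.739+0·2.679=7.236; next y=-1/5·2.091+1·7.236=6.8178
n=5: y=6.8178, sp=5, e=sp−y=-1.8178; I=4.9212, D=e−e_prev=-4.7268; u=3/4·(-1.8178)+3/4·4.9212+0·(-4.7268)=2.32755; next y=-1/5·6.8178+1·2.32755=0.96399
n=6: y=0.96399, sp=5, e=sp−y=4.03601; I=8.95721, D=e−e_prev=5.85381; u=3/4·4.03601+3/4·8.95721+0·5.85381=9.744915; next y=-1/5·0.96399+1·9.744915=9.552117
n=7: y=9.552117, sp=5, e=sp−y=-4.552117; I=4.405093, D=e−e_prev=-8.588127; u=3/4·(-4.552117)+3/4·4.405093+0·(-8.588127)=-0.110268; next y=-1/5·9.552117+1·(-0.110268)≈-2.020691
n=8: y≈-2.020691, sp=5, e=sp−y≈7.020691; I≈11.425784, D=e−e_prev≈11.572808; u=3/4·7.020691+3/4·11.425784+0·11.572808≈13.834857; next y=-1/5·(-2.020691)+1·13.834857≈14.238995

0 2 3.000 0.000
1 2 0.000 3.000
2 2 4.650 -0.600
3 5 3.045 4.770
4 5 7.236 2.091
5 5 2.328 6.818
6 5 9.745 0.964
7 5 -0.110 9.552
8 5 13.835 -2.021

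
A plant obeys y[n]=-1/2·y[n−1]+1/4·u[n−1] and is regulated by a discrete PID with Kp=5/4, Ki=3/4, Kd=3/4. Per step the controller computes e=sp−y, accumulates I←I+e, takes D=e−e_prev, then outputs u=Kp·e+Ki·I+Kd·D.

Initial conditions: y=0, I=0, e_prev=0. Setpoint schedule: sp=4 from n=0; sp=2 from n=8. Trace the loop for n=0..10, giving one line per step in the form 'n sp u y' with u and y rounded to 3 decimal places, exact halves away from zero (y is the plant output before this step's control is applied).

(exact arithmetic carried between steps; '≈' marks a value shown rounded to 6 d.p. or computed from one; I and e_prev carry over from the previous line; the table rounds u and y to 3 d.p., halves away from zero)
n=0: y=0, sp=4, e=sp−y=4; I=4, D=e−e_prev=4; u=5/4·4+3/4·4+3/4·4=11; next y=-1/2·0+1/4·11=2.75
n=1: y=2.75, sp=4, e=sp−y=1.25; I=5.25, D=e−e_prev=-2.75; u=5/4·1.25+3/4·5.25+3/4·(-2.75)=3.4375; next y=-1/2·2.75+1/4·3.4375=-0.515625
n=2: y=-0.515625, sp=4, e=sp−y=4.515625; I=9.765625, D=e−e_prev=3.265625; u=5/4·4.515625+3/4·9.765625+3/4·3.265625≈15.417969; next y=-1/2·(-0.515625)+1/4·15.417969≈4.112305
n=3: y≈4.112305, sp=4, e=sp−y≈-0.112305; I≈9.653320, D=e−e_prev≈-4.627930; u=5/4·(-0.112305)+3/4·9.653320+3/4·(-4.627930)≈3.628662; next y=-1/2·4.112305+1/4·3.628662≈-1.148987
n=4: y≈-1.148987, sp=4, e=sp−y≈5.148987; I≈14.802307, D=e−e_prev≈5.261292; u=5/4·5.148987+3/4·14.802307+3/4·5.261292≈21.483932; next y=-1/2·(-1.148987)+1/4·21.483932≈5.945477
n=5: y≈5.945477, sp=4, e=sp−y≈-1.945477; I≈12.856831, D=e−e_prev≈-7.094463; u=5/4·(-1.945477)+3/4·12.856831+3/4·(-7.094463)≈1.889930; next y=-1/2·5.945477+1/4·1.889930≈-2.500256
n=6: y≈-2.500256, sp=4, e=sp−y≈6.500256; I≈19.357086, D=e−e_prev≈8.445732; u=5/4·6.500256+3/4·19.357086+3/4·8.445732≈28.977434; next y=-1/2·(-2.500256)+1/4·28.977434≈8.494486
n=7: y≈8.494486, sp=4, e=sp−y≈-4.494486; I≈14.862600, D=e−e_prev≈-10.994742; u=5/4·(-4.494486)+3/4·14.862600+3/4·(-10.994742)≈-2.717215; next y=-1/2·8.494486+1/4·(-2.717215)≈-4.926547
n=8: y≈-4.926547, sp=2, e=sp−y≈6.926547; I≈21.789147, D=e−e_prev≈11.421033; u=5/4·6.926547+3/4·21.789147+3/4·11.421033≈33.565819; next y=-1/2·(-4.926547)+1/4·33.565819≈10.854728
n=9: y≈10.854728, sp=2, e=sp−y≈-8.854728; I≈12.934419, D=e−e_prev≈-15.781275; u=5/4·(-8.854728)+3/4·12.934419+3/4·(-15.781275)≈-13.203552; next y=-1/2·10.854728+1/4·(-13.203552)≈-8.728252
n=10: y≈-8.728252, sp=2, e=sp−y≈10.728252; I≈23.662671, D=e−e_prev≈19.582980; u=5/4·10.728252+3/4·23.662671+3/4·19.582980≈45.844553; next y=-1/2·(-8.728252)+1/4·45.844553≈15.825264

0 4 11.000 0.000
1 4 3.438 2.750
2 4 15.418 -0.516
3 4 3.629 4.112
4 4 21.484 -1.149
5 4 1.890 5.945
6 4 28.977 -2.500
7 4 -2.717 8.494
8 2 33.566 -4.927
9 2 -13.204 10.855
10 2 45.845 -8.728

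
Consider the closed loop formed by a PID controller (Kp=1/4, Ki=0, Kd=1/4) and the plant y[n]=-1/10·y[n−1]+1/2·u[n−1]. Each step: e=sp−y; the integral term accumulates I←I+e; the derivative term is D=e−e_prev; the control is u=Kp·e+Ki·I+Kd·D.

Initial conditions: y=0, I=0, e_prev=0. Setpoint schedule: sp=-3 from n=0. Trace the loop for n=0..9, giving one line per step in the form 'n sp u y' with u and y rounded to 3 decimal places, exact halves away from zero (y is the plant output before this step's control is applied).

0 -3 -1.500 0.000
1 -3 -0.375 -0.750
2 -3 -0.881 -0.113
3 -3 -0.563 -0.429
4 -3 -0.738 -0.239
5 -3 -0.637 -0.345
6 -3 -0.694 -0.284
7 -3 -0.662 -0.319
8 -3 -0.680 -0.299
9 -3 -0.670 -0.310

(exact arithmetic carried between steps; '≈' marks a value shown rounded to 6 d.p. or computed from one; I and e_prev carry over from the previous line; the table rounds u and y to 3 d.p., halves away from zero)
n=0: y=0, sp=-3, e=sp−y=-3; I=-3, D=e−e_prev=-3; u=1/4·(-3)+0·(-3)+1/4·(-3)=-1.5; next y=-1/10·0+1/2·(-1.5)=-0.75
n=1: y=-0.75, sp=-3, e=sp−y=-2.25; I=-5.25, D=e−e_prev=0.75; u=1/4·(-2.25)+0·(-5.25)+1/4·0.75=-0.375; next y=-1/10·(-0.75)+1/2·(-0.375)=-0.1125
n=2: y=-0.1125, sp=-3, e=sp−y=-2.8875; I=-8.1375, D=e−e_prev=-0.6375; u=1/4·(-2.8875)+0·(-8.1375)+1/4·(-0.6375)=-0.88125; next y=-1/10·(-0.1125)+1/2·(-0.88125)=-0.429375
n=3: y=-0.429375, sp=-3, e=sp−y=-2.570625; I=-10.708125, D=e−e_prev=0.316875; u=1/4·(-2.570625)+0·(-10.708125)+1/4·0.316875≈-0.563438; next y=-1/10·(-0.429375)+1/2·(-0.563438)≈-0.238781
n=4: y≈-0.238781, sp=-3, e=sp−y≈-2.761219; I≈-13.469344, D=e−e_prev≈-0.190594; u=1/4·(-2.761219)+0·(-13.469344)+1/4·(-0.190594)≈-0.737953; next y=-1/10·(-0.238781)+1/2·(-0.737953)≈-0.345098
n=5: y≈-0.345098, sp=-3, e=sp−y≈-2.654902; I≈-16.124245, D=e−e_prev≈0.106317; u=1/4·(-2.654902)+0·(-16.124245)+1/4·0.106317≈-0.637146; next y=-1/10·(-0.345098)+1/2·(-0.637146)≈-0.284063
n=6: y≈-0.284063, sp=-3, e=sp−y≈-2.715937; I≈-18.840182, D=e−e_prev≈-0.061035; u=1/4·(-2.715937)+0·(-18.840182)+1/4·(-0.061035)≈-0.694243; next y=-1/10·(-0.284063)+1/2·(-0.694243)≈-0.318715
n=7: y≈-0.318715, sp=-3, e=sp−y≈-2.681285; I≈-21.521467, D=e−e_prev≈0.034652; u=1/4·(-2.681285)+0·(-21.521467)+1/4·0.034652≈-0.661658; next y=-1/10·(-0.318715)+1/2·(-0.661658)≈-0.298958
n=8: y≈-0.298958, sp=-3, e=sp−y≈-2.701042; I≈-24.222509, D=e−e_prev≈-0.019758; u=1/4·(-2.701042)+0·(-24.222509)+1/4·(-0.019758)≈-0.680200; next y=-1/10·(-0.298958)+1/2·(-0.680200)≈-0.310204
n=9: y≈-0.310204, sp=-3, e=sp−y≈-2.689796; I≈-26.912305, D=e−e_prev≈0.011247; u=1/4·(-2.689796)+0·(-26.912305)+1/4·0.011247≈-0.669637; next y=-1/10·(-0.310204)+1/2·(-0.669637)≈-0.303798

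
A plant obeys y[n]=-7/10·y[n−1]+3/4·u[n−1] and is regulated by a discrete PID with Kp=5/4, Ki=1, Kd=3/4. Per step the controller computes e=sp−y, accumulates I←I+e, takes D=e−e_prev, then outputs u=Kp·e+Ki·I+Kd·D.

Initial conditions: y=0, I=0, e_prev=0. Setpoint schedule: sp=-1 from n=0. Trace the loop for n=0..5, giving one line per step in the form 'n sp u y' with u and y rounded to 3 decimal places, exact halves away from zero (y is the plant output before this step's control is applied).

0 -1 -3.000 0.000
1 -1 3.500 -2.250
2 -1 -16.288 4.200
3 -1 41.417 -15.156
4 -1 -129.426 41.672
5 -1 374.256 -126.240

(exact arithmetic carried between steps; '≈' marks a value shown rounded to 6 d.p. or computed from one; I and e_prev carry over from the previous line; the table rounds u and y to 3 d.p., halves away from zero)
n=0: y=0, sp=-1, e=sp−y=-1; I=-1, D=e−e_prev=-1; u=5/4·(-1)+1·(-1)+3/4·(-1)=-3; next y=-7/10·0+3/4·(-3)=-2.25
n=1: y=-2.25, sp=-1, e=sp−y=1.25; I=0.25, D=e−e_prev=2.25; u=5/4·1.25+1·0.25+3/4·2.25=3.5; next y=-7/10·(-2.25)+3/4·3.5=4.2
n=2: y=4.2, sp=-1, e=sp−y=-5.2; I=-4.95, D=e−e_prev=-6.45; u=5/4·(-5.2)+1·(-4.95)+3/4·(-6.45)=-16.2875; next y=-7/10·4.2+3/4·(-16.2875)=-15.155625
n=3: y=-15.155625, sp=-1, e=sp−y=14.155625; I=9.205625, D=e−e_prev=19.355625; u=5/4·14.155625+1·9.205625+3/4·19.355625=41.416875; next y=-7/10·(-15.155625)+3/4·41.416875≈41.671594
n=4: y≈41.671594, sp=-1, e=sp−y≈-42.671594; I≈-33.465969, D=e−e_prev≈-56.827219; u=5/4·(-42.671594)+1·(-33.465969)+3/4·(-56.827219)≈-129.425875; next y=-7/10·41.671594+3/4·(-129.425875)≈-126.239522
n=5: y≈-126.239522, sp=-1, e=sp−y≈125.239522; I≈91.773553, D=e−e_prev≈167.911116; u=5/4·125.239522+1·91.773553+3/4·167.911116≈374.256292; next y=-7/10·(-126.239522)+3/4·374.256292≈369.059884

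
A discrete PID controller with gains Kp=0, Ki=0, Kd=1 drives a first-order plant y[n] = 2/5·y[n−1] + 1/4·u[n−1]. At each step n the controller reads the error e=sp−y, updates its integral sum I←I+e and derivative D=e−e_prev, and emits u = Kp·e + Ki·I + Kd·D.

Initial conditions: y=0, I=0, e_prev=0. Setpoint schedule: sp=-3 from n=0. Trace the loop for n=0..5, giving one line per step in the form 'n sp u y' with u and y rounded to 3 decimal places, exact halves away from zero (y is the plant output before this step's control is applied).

0 -3 -3.000 0.000
1 -3 0.750 -0.750
2 -3 -0.638 -0.113
3 -3 0.092 -0.204
4 -3 -0.146 -0.059
5 -3 0.001 -0.060

(exact arithmetic carried between steps; '≈' marks a value shown rounded to 6 d.p. or computed from one; I and e_prev carry over from the previous line; the table rounds u and y to 3 d.p., halves away from zero)
n=0: y=0, sp=-3, e=sp−y=-3; I=-3, D=e−e_prev=-3; u=0·(-3)+0·(-3)+1·(-3)=-3; next y=2/5·0+1/4·(-3)=-0.75
n=1: y=-0.75, sp=-3, e=sp−y=-2.25; I=-5.25, D=e−e_prev=0.75; u=0·(-2.25)+0·(-5.25)+1·0.75=0.75; next y=2/5·(-0.75)+1/4·0.75=-0.1125
n=2: y=-0.1125, sp=-3, e=sp−y=-2.8875; I=-8.1375, D=e−e_prev=-0.6375; u=0·(-2.8875)+0·(-8.1375)+1·(-0.6375)=-0.6375; next y=2/5·(-0.1125)+1/4·(-0.6375)=-0.204375
n=3: y=-0.204375, sp=-3, e=sp−y=-2.795625; I=-10.933125, D=e−e_prev=0.091875; u=0·(-2.795625)+0·(-10.933125)+1·0.091875=0.091875; next y=2/5·(-0.204375)+1/4·0.091875≈-0.058781
n=4: y≈-0.058781, sp=-3, e=sp−y≈-2.941219; I≈-13.874344, D=e−e_prev≈-0.145594; u=0·(-2.941219)+0·(-13.874344)+1·(-0.145594)≈-0.145594; next y=2/5·(-0.058781)+1/4·(-0.145594)≈-0.059911
n=5: y≈-0.059911, sp=-3, e=sp−y≈-2.940089; I≈-16.814433, D=e−e_prev≈0.001130; u=0·(-2.940089)+0·(-16.814433)+1·0.001130≈0.001130; next y=2/5·(-0.059911)+1/4·0.001130≈-0.023682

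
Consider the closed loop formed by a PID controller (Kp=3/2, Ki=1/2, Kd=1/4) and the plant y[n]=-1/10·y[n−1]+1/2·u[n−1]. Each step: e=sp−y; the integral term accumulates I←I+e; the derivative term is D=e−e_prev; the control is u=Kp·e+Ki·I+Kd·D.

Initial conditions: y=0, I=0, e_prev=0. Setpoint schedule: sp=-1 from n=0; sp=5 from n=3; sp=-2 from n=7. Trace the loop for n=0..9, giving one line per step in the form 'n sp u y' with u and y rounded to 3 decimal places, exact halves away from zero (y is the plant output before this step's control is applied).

(exact arithmetic carried between steps; '≈' marks a value shown rounded to 6 d.p. or computed from one; I and e_prev carry over from the previous line; the table rounds u and y to 3 d.p., halves away from zero)
n=0: y=0, sp=-1, e=sp−y=-1; I=-1, D=e−e_prev=-1; u=3/2·(-1)+1/2·(-1)+1/4·(-1)=-2.25; next y=-1/10·0+1/2·(-2.25)=-1.125
n=1: y=-1.125, sp=-1, e=sp−y=0.125; I=-0.875, D=e−e_prev=1.125; u=3/2·0.125+1/2·(-0.875)+1/4·1.125=0.03125; next y=-1/10·(-1.125)+1/2·0.03125=0.128125
n=2: y=0.128125, sp=-1, e=sp−y=-1.128125; I=-2.003125, D=e−e_prev=-1.253125; u=3/2·(-1.128125)+1/2·(-2.003125)+1/4·(-1.253125)≈-3.007031; next y=-1/10·0.128125+1/2·(-3.007031)≈-1.516328
n=3: y≈-1.516328, sp=5, e=sp−y≈6.516328; I≈4.513203, D=e−e_prev≈7.644453; u=3/2·6.516328+1/2·4.513203+1/4·7.644453≈13.942207; next y=-1/10·(-1.516328)+1/2·13.942207≈7.122736
n=4: y≈7.122736, sp=5, e=sp−y≈-2.122736; I≈2.390467, D=e−e_prev≈-8.639064; u=3/2·(-2.122736)+1/2·2.390467+1/4·(-8.639064)≈-4.148637; next y=-1/10·7.122736+1/2·(-4.148637)≈-2.786592
n=5: y≈-2.786592, sp=5, e=sp−y≈7.786592; I≈10.177059, D=e−e_prev≈9.909329; u=3/2·7.786592+1/2·10.177059+1/4·9.909329≈19.245750; next y=-1/10·(-2.786592)+1/2·19.245750≈9.901534
n=6: y≈9.901534, sp=5, e=sp−y≈-4.901534; I≈5.275525, D=e−e_prev≈-12.688126; u=3/2·(-4.901534)+1/2·5.275525+1/4·(-12.688126)≈-7.886571; next y=-1/10·9.901534+1/2·(-7.886571)≈-4.933439
n=7: y≈-4.933439, sp=-2, e=sp−y≈2.933439; I≈8.208964, D=e−e_prev≈7.834973; u=3/2·2.933439+1/2·8.208964+1/4·7.834973≈10.463383; next y=-1/10·(-4.933439)+1/2·10.463383≈5.725035
n=8: y≈5.725035, sp=-2, e=sp−y≈-7.725035; I≈0.483928, D=e−e_prev≈-10.658474; u=3/2·(-7.725035)+1/2·0.483928+1/4·(-10.658474)≈-14.010208; next y=-1/10·5.725035+1/2·(-14.010208)≈-7.577607
n=9: y≈-7.577607, sp=-2, e=sp−y≈5.577607; I≈6.061535, D=e−e_prev≈13.302643; u=3/2·5.577607+1/2·6.061535+1/4·13.302643≈14.722839; next y=-1/10·(-7.577607)+1/2·14.722839≈8.119180

0 -1 -2.250 0.000
1 -1 0.031 -1.125
2 -1 -3.007 0.128
3 5 13.942 -1.516
4 5 -4.149 7.123
5 5 19.246 -2.787
6 5 -7.887 9.902
7 -2 10.463 -4.933
8 -2 -14.010 5.725
9 -2 14.723 -7.578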